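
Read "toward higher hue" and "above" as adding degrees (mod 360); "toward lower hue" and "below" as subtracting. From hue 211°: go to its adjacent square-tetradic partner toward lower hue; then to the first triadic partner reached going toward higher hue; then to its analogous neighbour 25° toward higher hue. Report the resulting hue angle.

square ↓ −90°: 211 − 90 = 121°
triadic ↑ +120°: 121 + 120 = 241°
analog 25° ↑ +25°: 241 + 25 = 266°

266°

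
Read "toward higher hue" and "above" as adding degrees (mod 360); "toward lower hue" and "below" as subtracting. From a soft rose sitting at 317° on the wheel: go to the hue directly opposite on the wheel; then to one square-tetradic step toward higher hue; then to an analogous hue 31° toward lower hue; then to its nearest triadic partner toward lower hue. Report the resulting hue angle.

317 + 180 = 497 → 497 − 360 = 137°   (complement)
137 + 90 = 227°   (square ↑)
227 − 31 = 196°   (analog 31° ↓)
196 − 120 = 76°   (triadic ↓)

76°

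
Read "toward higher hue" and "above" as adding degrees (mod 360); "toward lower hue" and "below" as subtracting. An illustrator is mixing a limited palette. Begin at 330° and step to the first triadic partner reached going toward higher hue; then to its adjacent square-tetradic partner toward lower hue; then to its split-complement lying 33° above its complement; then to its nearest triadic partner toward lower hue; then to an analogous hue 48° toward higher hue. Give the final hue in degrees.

330 + 120 = 450 → 450 − 360 = 90°   (triadic ↑)
90 − 90 = 0°   (square ↓)
0 + 213 = 213°   (split-comp 33° ↑)
213 − 120 = 93°   (triadic ↓)
93 + 48 = 141°   (analog 48° ↑)

141°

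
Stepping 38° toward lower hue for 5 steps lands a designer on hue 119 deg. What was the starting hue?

5 steps of 38° (toward lower hue) give a net shift of −190°.
Start = end − shift: 119 + 190 = 309°

309°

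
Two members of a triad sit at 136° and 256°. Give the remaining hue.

16°

A triad spaces three hues 120° apart.
The full set is {16°, 136°, 256°}.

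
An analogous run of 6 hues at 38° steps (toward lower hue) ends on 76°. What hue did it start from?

266°

5 steps of 38° (toward lower hue) give a net shift of −190°.
Start = end − shift: 76 + 190 = 266°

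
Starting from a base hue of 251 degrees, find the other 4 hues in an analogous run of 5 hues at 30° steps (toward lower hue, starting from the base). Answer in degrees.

221°, 191°, 161°, and 131°

Analogous hues sit every 30° along the wheel.
251 − 30 = 221°
251 − 60 = 191°
251 − 90 = 161°
251 − 120 = 131°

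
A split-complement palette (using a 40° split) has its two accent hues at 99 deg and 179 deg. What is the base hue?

319°

The accents sit 40° either side of the complement, so the complement is their short-arc midpoint on the wheel.
Short-arc midpoint of 99° and 179°: 139°.
Base is 180° from the complement: 139 − 180 = -41 → -41 + 360 = 319°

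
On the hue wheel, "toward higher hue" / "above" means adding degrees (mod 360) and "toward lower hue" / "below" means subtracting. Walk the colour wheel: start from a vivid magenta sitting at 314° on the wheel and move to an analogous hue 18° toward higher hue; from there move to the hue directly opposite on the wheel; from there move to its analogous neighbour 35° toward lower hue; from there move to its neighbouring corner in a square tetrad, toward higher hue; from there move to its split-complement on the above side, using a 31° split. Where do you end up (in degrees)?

+18° (analog 18° ↑): 314 + 18 = 332°
+180° (complement): 332 + 180 = 512 → 512 − 360 = 152°
−35° (analog 35° ↓): 152 − 35 = 117°
+90° (square ↑): 117 + 90 = 207°
+211° (split-comp 31° ↑): 207 + 211 = 418 → 418 − 360 = 58°

58°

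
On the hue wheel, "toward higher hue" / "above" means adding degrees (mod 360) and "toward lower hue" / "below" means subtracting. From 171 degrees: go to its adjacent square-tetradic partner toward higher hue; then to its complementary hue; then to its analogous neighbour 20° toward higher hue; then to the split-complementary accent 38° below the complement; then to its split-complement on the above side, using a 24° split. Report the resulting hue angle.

171 + 90 = 261°   (square ↑)
261 + 180 = 441 → 441 − 360 = 81°   (complement)
81 + 20 = 101°   (analog 20° ↑)
101 + 142 = 243°   (split-comp 38° ↓)
243 + 204 = 447 → 447 − 360 = 87°   (split-comp 24° ↑)

87°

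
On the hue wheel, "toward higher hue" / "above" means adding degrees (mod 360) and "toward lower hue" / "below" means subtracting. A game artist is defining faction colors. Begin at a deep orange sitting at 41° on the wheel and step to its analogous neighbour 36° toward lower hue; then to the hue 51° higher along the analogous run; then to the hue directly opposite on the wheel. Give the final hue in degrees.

analog 36° ↓ −36°: 41 − 36 = 5°
analog 51° ↑ +51°: 5 + 51 = 56°
complement +180°: 56 + 180 = 236°

236°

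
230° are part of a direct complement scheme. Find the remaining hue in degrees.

The complement sits 180° across the wheel.
The full set through 230° is {50°, 230°}.
Given {230°}, the missing hue is 50°.

50°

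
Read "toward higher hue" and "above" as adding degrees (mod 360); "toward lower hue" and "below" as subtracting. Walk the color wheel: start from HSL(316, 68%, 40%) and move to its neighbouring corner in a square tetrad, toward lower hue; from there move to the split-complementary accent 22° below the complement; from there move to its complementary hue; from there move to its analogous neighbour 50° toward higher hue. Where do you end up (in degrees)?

254°

−90° (square ↓): 316 − 90 = 226°
+158° (split-comp 22° ↓): 226 + 158 = 384 → 384 − 360 = 24°
+180° (complement): 24 + 180 = 204°
+50° (analog 50° ↑): 204 + 50 = 254°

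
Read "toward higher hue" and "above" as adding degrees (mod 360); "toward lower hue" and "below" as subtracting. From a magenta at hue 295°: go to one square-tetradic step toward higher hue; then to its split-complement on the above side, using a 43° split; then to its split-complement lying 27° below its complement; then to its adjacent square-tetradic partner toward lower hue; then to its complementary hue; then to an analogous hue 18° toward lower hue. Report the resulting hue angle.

113°

+90° (square ↑): 295 + 90 = 385 → 385 − 360 = 25°
+223° (split-comp 43° ↑): 25 + 223 = 248°
+153° (split-comp 27° ↓): 248 + 153 = 401 → 401 − 360 = 41°
−90° (square ↓): 41 − 90 = -49 → -49 + 360 = 311°
+180° (complement): 311 + 180 = 491 → 491 − 360 = 131°
−18° (analog 18° ↓): 131 − 18 = 113°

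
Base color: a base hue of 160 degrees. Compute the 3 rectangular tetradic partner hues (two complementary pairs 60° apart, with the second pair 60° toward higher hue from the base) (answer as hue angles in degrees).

160 + 60 = 220°
160 + 180 = 340°
160 + 240 = 400 → 400 − 360 = 40°

220°, 340° and 40°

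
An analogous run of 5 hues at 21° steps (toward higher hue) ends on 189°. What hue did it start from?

4 steps of 21° (toward higher hue) give a net shift of +84°.
Start = end − shift: 189 − 84 = 105°

105°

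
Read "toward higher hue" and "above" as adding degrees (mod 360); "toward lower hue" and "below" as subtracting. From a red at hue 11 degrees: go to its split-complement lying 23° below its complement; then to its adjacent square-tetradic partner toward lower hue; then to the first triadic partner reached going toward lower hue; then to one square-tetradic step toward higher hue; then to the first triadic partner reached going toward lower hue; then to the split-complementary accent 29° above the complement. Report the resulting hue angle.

137°

split-comp 23° ↓ +157°: 11 + 157 = 168°
square ↓ −90°: 168 − 90 = 78°
triadic ↓ −120°: 78 − 120 = -42 → -42 + 360 = 318°
square ↑ +90°: 318 + 90 = 408 → 408 − 360 = 48°
triadic ↓ −120°: 48 − 120 = -72 → -72 + 360 = 288°
split-comp 29° ↑ +209°: 288 + 209 = 497 → 497 − 360 = 137°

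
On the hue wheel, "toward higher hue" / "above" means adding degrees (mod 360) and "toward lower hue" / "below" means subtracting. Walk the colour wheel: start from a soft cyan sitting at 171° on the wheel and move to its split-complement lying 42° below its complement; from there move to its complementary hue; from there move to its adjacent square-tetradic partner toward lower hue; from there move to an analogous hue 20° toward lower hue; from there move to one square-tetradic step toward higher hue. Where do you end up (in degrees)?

109°

split-comp 42° ↓ +138°: 171 + 138 = 309°
complement +180°: 309 + 180 = 489 → 489 − 360 = 129°
square ↓ −90°: 129 − 90 = 39°
analog 20° ↓ −20°: 39 − 20 = 19°
square ↑ +90°: 19 + 90 = 109°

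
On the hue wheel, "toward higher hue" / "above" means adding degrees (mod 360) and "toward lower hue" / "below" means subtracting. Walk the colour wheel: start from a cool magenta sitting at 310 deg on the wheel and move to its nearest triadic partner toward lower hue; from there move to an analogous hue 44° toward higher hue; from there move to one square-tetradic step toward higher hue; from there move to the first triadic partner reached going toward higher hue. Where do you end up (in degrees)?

triadic ↓ −120°: 310 − 120 = 190°
analog 44° ↑ +44°: 190 + 44 = 234°
square ↑ +90°: 234 + 90 = 324°
triadic ↑ +120°: 324 + 120 = 444 → 444 − 360 = 84°

84°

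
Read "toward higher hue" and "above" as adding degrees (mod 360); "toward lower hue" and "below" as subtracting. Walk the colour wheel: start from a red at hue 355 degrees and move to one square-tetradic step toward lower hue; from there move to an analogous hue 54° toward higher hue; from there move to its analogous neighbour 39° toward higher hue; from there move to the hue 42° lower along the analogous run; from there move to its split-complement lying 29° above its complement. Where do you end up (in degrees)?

−90° (square ↓): 355 − 90 = 265°
+54° (analog 54° ↑): 265 + 54 = 319°
+39° (analog 39° ↑): 319 + 39 = 358°
−42° (analog 42° ↓): 358 − 42 = 316°
+209° (split-comp 29° ↑): 316 + 209 = 525 → 525 − 360 = 165°

165°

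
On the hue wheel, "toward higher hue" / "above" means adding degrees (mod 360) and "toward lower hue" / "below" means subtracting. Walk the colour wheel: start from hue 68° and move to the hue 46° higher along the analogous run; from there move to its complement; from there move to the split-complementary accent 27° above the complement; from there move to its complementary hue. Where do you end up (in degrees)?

321°

+46° (analog 46° ↑): 68 + 46 = 114°
+180° (complement): 114 + 180 = 294°
+207° (split-comp 27° ↑): 294 + 207 = 501 → 501 − 360 = 141°
+180° (complement): 141 + 180 = 321°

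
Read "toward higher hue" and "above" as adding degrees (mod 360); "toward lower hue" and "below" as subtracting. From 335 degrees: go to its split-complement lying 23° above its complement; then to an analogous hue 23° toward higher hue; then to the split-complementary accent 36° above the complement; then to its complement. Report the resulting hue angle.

237°

split-comp 23° ↑ +203°: 335 + 203 = 538 → 538 − 360 = 178°
analog 23° ↑ +23°: 178 + 23 = 201°
split-comp 36° ↑ +216°: 201 + 216 = 417 → 417 − 360 = 57°
complement +180°: 57 + 180 = 237°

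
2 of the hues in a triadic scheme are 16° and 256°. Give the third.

136°

A triad places three hues 120° apart.
The full set through 16° is {16°, 136°, 256°}.
Given {16°, 256°}, the missing hue is 136°.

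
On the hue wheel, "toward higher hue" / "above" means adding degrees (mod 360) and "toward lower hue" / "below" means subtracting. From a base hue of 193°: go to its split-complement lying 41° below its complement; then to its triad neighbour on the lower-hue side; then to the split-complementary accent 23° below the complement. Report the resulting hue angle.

9°

+139° (split-comp 41° ↓): 193 + 139 = 332°
−120° (triadic ↓): 332 − 120 = 212°
+157° (split-comp 23° ↓): 212 + 157 = 369 → 369 − 360 = 9°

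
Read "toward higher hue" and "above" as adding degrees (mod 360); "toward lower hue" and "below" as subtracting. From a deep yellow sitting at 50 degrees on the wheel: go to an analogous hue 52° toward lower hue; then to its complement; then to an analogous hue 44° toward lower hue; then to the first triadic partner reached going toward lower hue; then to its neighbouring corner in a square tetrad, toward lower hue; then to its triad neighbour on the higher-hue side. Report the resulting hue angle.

50 − 52 = -2 → -2 + 360 = 358°   (analog 52° ↓)
358 + 180 = 538 → 538 − 360 = 178°   (complement)
178 − 44 = 134°   (analog 44° ↓)
134 − 120 = 14°   (triadic ↓)
14 − 90 = -76 → -76 + 360 = 284°   (square ↓)
284 + 120 = 404 → 404 − 360 = 44°   (triadic ↑)

44°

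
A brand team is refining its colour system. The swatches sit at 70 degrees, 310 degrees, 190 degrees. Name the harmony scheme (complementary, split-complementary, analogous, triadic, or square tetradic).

triadic

Sort the hues: 70°, 190°, 310°.
Successive gaps around the wheel: 120°, 120°, 120°.
Three hues equally spaced 120° apart form a triad.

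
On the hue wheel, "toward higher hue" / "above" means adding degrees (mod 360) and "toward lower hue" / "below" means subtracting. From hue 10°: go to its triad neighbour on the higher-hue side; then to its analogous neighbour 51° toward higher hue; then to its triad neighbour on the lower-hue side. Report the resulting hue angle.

61°

+120° (triadic ↑): 10 + 120 = 130°
+51° (analog 51° ↑): 130 + 51 = 181°
−120° (triadic ↓): 181 − 120 = 61°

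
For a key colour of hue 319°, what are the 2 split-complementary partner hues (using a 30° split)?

109° and 169°

Split-complementary hues sit 30° either side of the complement.
Complement of 319°: 319 + 180 = 499 → 499 − 360 = 139°
139 − 30 = 109°
139 + 30 = 169°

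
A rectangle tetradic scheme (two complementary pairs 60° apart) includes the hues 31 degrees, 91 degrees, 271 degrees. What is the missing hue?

A rectangular tetradic uses two complementary pairs 60° apart: offsets 0°, 60°, 180°, 240°.
Among {31°, 91°, 271°}, 91° and 271° are a 180° pair.
The remaining hue 31° needs its own complement: 31 + 180 = 211°

211°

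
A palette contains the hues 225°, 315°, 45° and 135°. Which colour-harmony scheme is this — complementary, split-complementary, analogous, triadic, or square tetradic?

Sort the hues: 45°, 135°, 225°, 315°.
Successive gaps around the wheel: 90°, 90°, 90°, 90°.
Four hues every 90° form a square tetradic scheme.

square tetradic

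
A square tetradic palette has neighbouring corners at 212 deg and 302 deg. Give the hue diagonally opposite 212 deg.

A square tetradic scheme places four hues 90° apart; opposite corners are 180° apart.
212 + 180 = 392 → 392 − 360 = 32°

32°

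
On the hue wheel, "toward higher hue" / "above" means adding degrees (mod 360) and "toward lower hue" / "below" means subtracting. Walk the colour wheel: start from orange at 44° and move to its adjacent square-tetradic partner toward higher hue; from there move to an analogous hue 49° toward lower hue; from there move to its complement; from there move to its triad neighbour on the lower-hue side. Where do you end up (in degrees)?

145°

+90° (square ↑): 44 + 90 = 134°
−49° (analog 49° ↓): 134 − 49 = 85°
+180° (complement): 85 + 180 = 265°
−120° (triadic ↓): 265 − 120 = 145°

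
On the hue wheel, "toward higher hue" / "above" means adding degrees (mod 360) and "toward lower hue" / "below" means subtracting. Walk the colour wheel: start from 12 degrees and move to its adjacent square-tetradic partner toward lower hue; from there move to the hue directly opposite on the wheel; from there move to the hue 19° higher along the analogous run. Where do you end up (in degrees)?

−90° (square ↓): 12 − 90 = -78 → -78 + 360 = 282°
+180° (complement): 282 + 180 = 462 → 462 − 360 = 102°
+19° (analog 19° ↑): 102 + 19 = 121°

121°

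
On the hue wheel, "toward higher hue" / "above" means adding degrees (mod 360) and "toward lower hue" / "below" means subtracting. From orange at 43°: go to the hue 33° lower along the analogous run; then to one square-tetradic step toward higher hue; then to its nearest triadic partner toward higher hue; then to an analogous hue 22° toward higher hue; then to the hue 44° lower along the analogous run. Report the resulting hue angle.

198°

analog 33° ↓ −33°: 43 − 33 = 10°
square ↑ +90°: 10 + 90 = 100°
triadic ↑ +120°: 100 + 120 = 220°
analog 22° ↑ +22°: 220 + 22 = 242°
analog 44° ↓ −44°: 242 − 44 = 198°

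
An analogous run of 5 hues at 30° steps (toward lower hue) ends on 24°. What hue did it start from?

144°

4 steps of 30° (toward lower hue) give a net shift of −120°.
Start = end − shift: 24 + 120 = 144°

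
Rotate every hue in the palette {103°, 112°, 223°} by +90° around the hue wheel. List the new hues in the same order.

103 + 90 = 193°
112 + 90 = 202°
223 + 90 = 313°

193°, 202°, 313°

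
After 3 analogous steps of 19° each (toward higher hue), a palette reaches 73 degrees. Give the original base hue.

3 steps of 19° (toward higher hue) give a net shift of +57°.
Start = end − shift: 73 − 57 = 16°

16°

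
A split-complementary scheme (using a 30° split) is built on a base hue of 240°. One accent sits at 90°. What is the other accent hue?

30°

Split-complementary hues sit 30° either side of the complement.
Complement of the base 240°: 240 + 180 = 420 → 420 − 360 = 60°
The given accent 90° is 30° one side of 60°; the other accent sits 30° the other side: 60 − 30 = 30°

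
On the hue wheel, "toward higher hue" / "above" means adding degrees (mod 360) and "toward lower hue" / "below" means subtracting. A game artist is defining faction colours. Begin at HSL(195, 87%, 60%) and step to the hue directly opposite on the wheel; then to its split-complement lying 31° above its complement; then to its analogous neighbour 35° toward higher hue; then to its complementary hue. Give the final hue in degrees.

81°

+180° (complement): 195 + 180 = 375 → 375 − 360 = 15°
+211° (split-comp 31° ↑): 15 + 211 = 226°
+35° (analog 35° ↑): 226 + 35 = 261°
+180° (complement): 261 + 180 = 441 → 441 − 360 = 81°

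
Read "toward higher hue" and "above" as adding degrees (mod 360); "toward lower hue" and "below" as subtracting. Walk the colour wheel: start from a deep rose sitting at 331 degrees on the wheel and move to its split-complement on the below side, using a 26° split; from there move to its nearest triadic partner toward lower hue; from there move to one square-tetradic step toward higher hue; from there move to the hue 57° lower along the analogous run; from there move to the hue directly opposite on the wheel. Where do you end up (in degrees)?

331 + 154 = 485 → 485 − 360 = 125°   (split-comp 26° ↓)
125 − 120 = 5°   (triadic ↓)
5 + 90 = 95°   (square ↑)
95 − 57 = 38°   (analog 57° ↓)
38 + 180 = 218°   (complement)

218°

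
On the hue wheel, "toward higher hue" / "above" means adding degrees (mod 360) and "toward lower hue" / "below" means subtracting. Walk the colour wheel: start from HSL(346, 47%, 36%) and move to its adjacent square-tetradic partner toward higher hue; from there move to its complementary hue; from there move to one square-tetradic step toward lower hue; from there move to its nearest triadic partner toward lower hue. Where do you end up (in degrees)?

square ↑ +90°: 346 + 90 = 436 → 436 − 360 = 76°
complement +180°: 76 + 180 = 256°
square ↓ −90°: 256 − 90 = 166°
triadic ↓ −120°: 166 − 120 = 46°

46°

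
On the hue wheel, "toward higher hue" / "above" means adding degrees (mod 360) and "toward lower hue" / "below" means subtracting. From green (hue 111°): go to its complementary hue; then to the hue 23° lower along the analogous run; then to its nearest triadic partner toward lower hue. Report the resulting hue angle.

complement +180°: 111 + 180 = 291°
analog 23° ↓ −23°: 291 − 23 = 268°
triadic ↓ −120°: 268 − 120 = 148°

148°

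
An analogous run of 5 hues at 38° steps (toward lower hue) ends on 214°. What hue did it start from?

4 steps of 38° (toward lower hue) give a net shift of −152°.
Start = end − shift: 214 + 152 = 366 → 366 − 360 = 6°

6°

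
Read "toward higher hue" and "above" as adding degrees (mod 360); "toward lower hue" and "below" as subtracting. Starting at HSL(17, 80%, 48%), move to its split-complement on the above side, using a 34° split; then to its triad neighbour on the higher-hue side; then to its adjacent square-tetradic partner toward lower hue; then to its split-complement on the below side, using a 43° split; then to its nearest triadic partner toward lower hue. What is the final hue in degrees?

17 + 214 = 231°   (split-comp 34° ↑)
231 + 120 = 351°   (triadic ↑)
351 − 90 = 261°   (square ↓)
261 + 137 = 398 → 398 − 360 = 38°   (split-comp 43° ↓)
38 − 120 = -82 → -82 + 360 = 278°   (triadic ↓)

278°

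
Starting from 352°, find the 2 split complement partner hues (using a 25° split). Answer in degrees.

Split-complementary hues sit 25° either side of the complement.
Complement of 352°: 352 + 180 = 532 → 532 − 360 = 172°
172 − 25 = 147°
172 + 25 = 197°

147° and 197°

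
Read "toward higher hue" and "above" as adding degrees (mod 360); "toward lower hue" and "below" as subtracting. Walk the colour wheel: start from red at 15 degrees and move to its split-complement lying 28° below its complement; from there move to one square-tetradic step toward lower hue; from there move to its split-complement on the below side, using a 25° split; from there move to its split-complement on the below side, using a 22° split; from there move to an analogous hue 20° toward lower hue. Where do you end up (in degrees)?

10°

split-comp 28° ↓ +152°: 15 + 152 = 167°
square ↓ −90°: 167 − 90 = 77°
split-comp 25° ↓ +155°: 77 + 155 = 232°
split-comp 22° ↓ +158°: 232 + 158 = 390 → 390 − 360 = 30°
analog 20° ↓ −20°: 30 − 20 = 10°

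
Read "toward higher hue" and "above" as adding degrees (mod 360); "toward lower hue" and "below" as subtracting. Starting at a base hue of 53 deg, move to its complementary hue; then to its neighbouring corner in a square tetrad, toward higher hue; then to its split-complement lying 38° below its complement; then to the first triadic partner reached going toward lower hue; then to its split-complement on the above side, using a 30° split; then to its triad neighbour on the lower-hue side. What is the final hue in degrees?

75°

+180° (complement): 53 + 180 = 233°
+90° (square ↑): 233 + 90 = 323°
+142° (split-comp 38° ↓): 323 + 142 = 465 → 465 − 360 = 105°
−120° (triadic ↓): 105 − 120 = -15 → -15 + 360 = 345°
+210° (split-comp 30° ↑): 345 + 210 = 555 → 555 − 360 = 195°
−120° (triadic ↓): 195 − 120 = 75°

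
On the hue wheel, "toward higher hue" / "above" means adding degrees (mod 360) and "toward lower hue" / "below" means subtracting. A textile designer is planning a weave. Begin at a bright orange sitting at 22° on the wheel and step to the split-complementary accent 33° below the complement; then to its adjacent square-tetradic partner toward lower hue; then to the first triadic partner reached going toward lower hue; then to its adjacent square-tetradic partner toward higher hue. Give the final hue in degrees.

22 + 147 = 169°   (split-comp 33° ↓)
169 − 90 = 79°   (square ↓)
79 − 120 = -41 → -41 + 360 = 319°   (triadic ↓)
319 + 90 = 409 → 409 − 360 = 49°   (square ↑)

49°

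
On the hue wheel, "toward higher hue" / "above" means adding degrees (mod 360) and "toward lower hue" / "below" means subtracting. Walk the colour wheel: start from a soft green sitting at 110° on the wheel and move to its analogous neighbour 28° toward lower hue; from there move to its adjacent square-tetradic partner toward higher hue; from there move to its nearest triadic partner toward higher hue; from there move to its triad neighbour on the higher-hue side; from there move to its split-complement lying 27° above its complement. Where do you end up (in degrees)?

110 − 28 = 82°   (analog 28° ↓)
82 + 90 = 172°   (square ↑)
172 + 120 = 292°   (triadic ↑)
292 + 120 = 412 → 412 − 360 = 52°   (triadic ↑)
52 + 207 = 259°   (split-comp 27° ↑)

259°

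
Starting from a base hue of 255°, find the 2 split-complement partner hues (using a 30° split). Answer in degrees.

45° and 105°

Split-complementary hues sit 30° either side of the complement.
Complement of 255°: 255 + 180 = 435 → 435 − 360 = 75°
75 − 30 = 45°
75 + 30 = 105°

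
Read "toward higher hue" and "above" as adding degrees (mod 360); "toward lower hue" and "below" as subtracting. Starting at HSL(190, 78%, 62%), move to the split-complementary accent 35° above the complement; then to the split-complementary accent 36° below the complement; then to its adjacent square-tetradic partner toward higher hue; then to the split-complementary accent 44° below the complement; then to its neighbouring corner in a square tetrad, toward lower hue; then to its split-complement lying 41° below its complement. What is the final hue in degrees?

104°

+215° (split-comp 35° ↑): 190 + 215 = 405 → 405 − 360 = 45°
+144° (split-comp 36° ↓): 45 + 144 = 189°
+90° (square ↑): 189 + 90 = 279°
+136° (split-comp 44° ↓): 279 + 136 = 415 → 415 − 360 = 55°
−90° (square ↓): 55 − 90 = -35 → -35 + 360 = 325°
+139° (split-comp 41° ↓): 325 + 139 = 464 → 464 − 360 = 104°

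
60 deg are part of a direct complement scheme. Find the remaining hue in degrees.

The complement sits 180° across the wheel.
The full set through 60° is {60°, 240°}.
Given {60°}, the missing hue is 240°.

240°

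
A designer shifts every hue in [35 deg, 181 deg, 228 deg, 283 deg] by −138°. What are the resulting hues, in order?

35 − 138 = -103 → -103 + 360 = 257°
181 − 138 = 43°
228 − 138 = 90°
283 − 138 = 145°

257°, 43°, 90°, 145°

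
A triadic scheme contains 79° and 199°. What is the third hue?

A triad spaces three hues 120° apart.
The full set is {79°, 199°, 319°}.

319°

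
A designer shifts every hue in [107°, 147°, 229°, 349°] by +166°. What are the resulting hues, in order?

107 + 166 = 273°
147 + 166 = 313°
229 + 166 = 395 → 395 − 360 = 35°
349 + 166 = 515 → 515 − 360 = 155°

273°, 313°, 35°, 155°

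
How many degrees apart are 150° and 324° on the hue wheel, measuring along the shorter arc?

|150 − 324| = 174.
174 ≤ 180, so the shorter arc is 174°.

174°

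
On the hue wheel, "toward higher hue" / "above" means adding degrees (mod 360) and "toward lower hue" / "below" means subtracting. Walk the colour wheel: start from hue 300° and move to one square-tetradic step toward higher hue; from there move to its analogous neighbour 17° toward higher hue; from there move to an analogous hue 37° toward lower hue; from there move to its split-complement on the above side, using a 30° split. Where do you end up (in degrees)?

220°

300 + 90 = 390 → 390 − 360 = 30°   (square ↑)
30 + 17 = 47°   (analog 17° ↑)
47 − 37 = 10°   (analog 37° ↓)
10 + 210 = 220°   (split-comp 30° ↑)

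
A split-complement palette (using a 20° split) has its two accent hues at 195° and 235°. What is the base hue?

The accents sit 20° either side of the complement, so the complement is their short-arc midpoint on the wheel.
Short-arc midpoint of 195° and 235°: 215°.
Base is 180° from the complement: 215 − 180 = 35°

35°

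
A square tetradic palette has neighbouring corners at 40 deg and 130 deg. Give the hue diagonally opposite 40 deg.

A square tetradic scheme places four hues 90° apart; opposite corners are 180° apart.
40 + 180 = 220°

220°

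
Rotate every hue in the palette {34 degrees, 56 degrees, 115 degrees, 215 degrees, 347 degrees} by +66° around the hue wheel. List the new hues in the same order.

34 + 66 = 100°
56 + 66 = 122°
115 + 66 = 181°
215 + 66 = 281°
347 + 66 = 413 → 413 − 360 = 53°

100°, 122°, 181°, 281°, 53°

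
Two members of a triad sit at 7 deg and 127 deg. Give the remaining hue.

247°

A triad spaces three hues 120° apart.
The full set is {7°, 127°, 247°}.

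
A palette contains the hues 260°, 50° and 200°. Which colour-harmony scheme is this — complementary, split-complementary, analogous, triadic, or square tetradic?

Sort the hues: 50°, 200°, 260°.
Successive gaps around the wheel: 150°, 60°, 150°.
Two 150° gaps and one 60° gap — a base hue opposite a pair of accents 30° either side of its complement — is the split-complementary pattern.

split-complementary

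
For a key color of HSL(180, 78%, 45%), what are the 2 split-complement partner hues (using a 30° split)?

Split-complementary hues sit 30° either side of the complement.
Complement of 180°: 180 + 180 = 360 → 360 − 360 = 0°
0 − 30 = -30 → -30 + 360 = 330°
0 + 30 = 30°

330° and 30°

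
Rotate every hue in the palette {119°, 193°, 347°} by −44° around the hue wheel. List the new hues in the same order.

119 − 44 = 75°
193 − 44 = 149°
347 − 44 = 303°

75°, 149°, 303°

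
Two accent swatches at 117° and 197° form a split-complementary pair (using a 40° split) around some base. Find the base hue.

The accents sit 40° either side of the complement, so the complement is their short-arc midpoint on the wheel.
Short-arc midpoint of 117° and 197°: 157°.
Base is 180° from the complement: 157 − 180 = -23 → -23 + 360 = 337°

337°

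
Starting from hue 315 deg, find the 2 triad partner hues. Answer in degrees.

75° and 195°

A triad places three hues 120° apart.
315 + 120 = 435 → 435 − 360 = 75°
315 + 240 = 555 → 555 − 360 = 195°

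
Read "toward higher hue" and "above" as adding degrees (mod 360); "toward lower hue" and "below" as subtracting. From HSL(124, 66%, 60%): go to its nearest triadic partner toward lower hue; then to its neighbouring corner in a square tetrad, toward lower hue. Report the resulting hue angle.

triadic ↓ −120°: 124 − 120 = 4°
square ↓ −90°: 4 − 90 = -86 → -86 + 360 = 274°

274°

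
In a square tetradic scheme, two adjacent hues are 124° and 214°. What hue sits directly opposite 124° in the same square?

304°

A square tetradic scheme places four hues 90° apart; opposite corners are 180° apart.
124 + 180 = 304°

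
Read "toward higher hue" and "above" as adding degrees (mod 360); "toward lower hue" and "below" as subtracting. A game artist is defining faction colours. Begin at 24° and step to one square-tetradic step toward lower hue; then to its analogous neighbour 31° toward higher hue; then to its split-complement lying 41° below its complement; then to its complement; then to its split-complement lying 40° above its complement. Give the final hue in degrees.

24 − 90 = -66 → -66 + 360 = 294°   (square ↓)
294 + 31 = 325°   (analog 31° ↑)
325 + 139 = 464 → 464 − 360 = 104°   (split-comp 41° ↓)
104 + 180 = 284°   (complement)
284 + 220 = 504 → 504 − 360 = 144°   (split-comp 40° ↑)

144°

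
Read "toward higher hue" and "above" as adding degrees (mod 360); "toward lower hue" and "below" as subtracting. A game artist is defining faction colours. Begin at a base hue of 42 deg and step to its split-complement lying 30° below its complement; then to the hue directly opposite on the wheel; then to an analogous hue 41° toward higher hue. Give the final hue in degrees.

53°

+150° (split-comp 30° ↓): 42 + 150 = 192°
+180° (complement): 192 + 180 = 372 → 372 − 360 = 12°
+41° (analog 41° ↑): 12 + 41 = 53°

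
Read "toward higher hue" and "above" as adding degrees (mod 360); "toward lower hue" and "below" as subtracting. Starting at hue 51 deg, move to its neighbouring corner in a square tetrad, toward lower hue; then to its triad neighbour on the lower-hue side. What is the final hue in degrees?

201°

square ↓ −90°: 51 − 90 = -39 → -39 + 360 = 321°
triadic ↓ −120°: 321 − 120 = 201°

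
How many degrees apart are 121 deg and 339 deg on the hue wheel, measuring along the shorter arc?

142°

|121 − 339| = 218.
The shorter arc is 360 − 218 = 142°.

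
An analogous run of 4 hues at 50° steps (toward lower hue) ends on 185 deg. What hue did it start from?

335°

3 steps of 50° (toward lower hue) give a net shift of −150°.
Start = end − shift: 185 + 150 = 335°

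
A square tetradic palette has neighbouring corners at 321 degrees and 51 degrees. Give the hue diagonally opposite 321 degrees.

141°

A square tetradic scheme places four hues 90° apart; opposite corners are 180° apart.
321 + 180 = 501 → 501 − 360 = 141°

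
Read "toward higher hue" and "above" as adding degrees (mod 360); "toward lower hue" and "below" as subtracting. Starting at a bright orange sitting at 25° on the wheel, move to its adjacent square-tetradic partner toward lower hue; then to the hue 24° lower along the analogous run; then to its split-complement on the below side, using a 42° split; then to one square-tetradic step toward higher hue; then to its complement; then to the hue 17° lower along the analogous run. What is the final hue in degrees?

square ↓ −90°: 25 − 90 = -65 → -65 + 360 = 295°
analog 24° ↓ −24°: 295 − 24 = 271°
split-comp 42° ↓ +138°: 271 + 138 = 409 → 409 − 360 = 49°
square ↑ +90°: 49 + 90 = 139°
complement +180°: 139 + 180 = 319°
analog 17° ↓ −17°: 319 − 17 = 302°

302°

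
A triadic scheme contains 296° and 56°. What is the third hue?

A triad spaces three hues 120° apart.
The full set is {56°, 176°, 296°}.

176°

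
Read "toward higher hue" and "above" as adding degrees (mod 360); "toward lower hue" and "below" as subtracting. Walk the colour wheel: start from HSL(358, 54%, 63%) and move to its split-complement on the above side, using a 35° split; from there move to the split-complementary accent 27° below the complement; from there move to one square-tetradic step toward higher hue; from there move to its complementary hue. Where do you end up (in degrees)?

358 + 215 = 573 → 573 − 360 = 213°   (split-comp 35° ↑)
213 + 153 = 366 → 366 − 360 = 6°   (split-comp 27° ↓)
6 + 90 = 96°   (square ↑)
96 + 180 = 276°   (complement)

276°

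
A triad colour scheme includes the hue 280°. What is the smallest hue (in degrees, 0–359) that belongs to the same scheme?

40°

A triad places three hues 120° apart.
The full set through 280° is {40°, 160°, 280°}.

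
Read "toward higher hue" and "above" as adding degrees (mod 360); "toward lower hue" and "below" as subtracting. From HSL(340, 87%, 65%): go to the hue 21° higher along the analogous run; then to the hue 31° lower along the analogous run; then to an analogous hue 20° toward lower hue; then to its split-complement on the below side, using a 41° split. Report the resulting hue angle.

89°

340 + 21 = 361 → 361 − 360 = 1°   (analog 21° ↑)
1 − 31 = -30 → -30 + 360 = 330°   (analog 31° ↓)
330 − 20 = 310°   (analog 20° ↓)
310 + 139 = 449 → 449 − 360 = 89°   (split-comp 41° ↓)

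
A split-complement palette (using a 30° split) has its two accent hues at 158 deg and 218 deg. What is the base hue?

8°

The accents sit 30° either side of the complement, so the complement is their short-arc midpoint on the wheel.
Short-arc midpoint of 158° and 218°: 188°.
Base is 180° from the complement: 188 − 180 = 8°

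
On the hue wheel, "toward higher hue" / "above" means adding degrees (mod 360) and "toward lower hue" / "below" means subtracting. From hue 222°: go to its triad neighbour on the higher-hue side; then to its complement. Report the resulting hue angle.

+120° (triadic ↑): 222 + 120 = 342°
+180° (complement): 342 + 180 = 522 → 522 − 360 = 162°

162°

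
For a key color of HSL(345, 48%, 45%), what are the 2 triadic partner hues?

A triad places three hues 120° apart.
345 + 120 = 465 → 465 − 360 = 105°
345 + 240 = 585 → 585 − 360 = 225°

105° and 225°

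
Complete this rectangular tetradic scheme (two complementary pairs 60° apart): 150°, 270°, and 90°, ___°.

330°

A rectangular tetradic uses two complementary pairs 60° apart: offsets 0°, 60°, 180°, 240°.
Among {90°, 150°, 270°}, 90° and 270° are a 180° pair.
The remaining hue 150° needs its own complement: 150 + 180 = 330°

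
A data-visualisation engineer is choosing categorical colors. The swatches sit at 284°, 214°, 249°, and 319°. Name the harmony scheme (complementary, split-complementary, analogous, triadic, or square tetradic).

Sort the hues: 214°, 249°, 284°, 319°.
Successive gaps around the wheel: 35°, 35°, 35°, 255°.
A run of hues at equal small steps (35°) with one large closing gap is an analogous group.

analogous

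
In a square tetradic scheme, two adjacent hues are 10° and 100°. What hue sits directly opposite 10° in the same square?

190°

A square tetradic scheme places four hues 90° apart; opposite corners are 180° apart.
10 + 180 = 190°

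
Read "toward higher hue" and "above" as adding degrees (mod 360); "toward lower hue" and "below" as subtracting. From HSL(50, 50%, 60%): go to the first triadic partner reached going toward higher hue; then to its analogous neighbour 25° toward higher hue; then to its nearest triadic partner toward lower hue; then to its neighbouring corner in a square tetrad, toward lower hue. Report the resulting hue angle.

triadic ↑ +120°: 50 + 120 = 170°
analog 25° ↑ +25°: 170 + 25 = 195°
triadic ↓ −120°: 195 − 120 = 75°
square ↓ −90°: 75 − 90 = -15 → -15 + 360 = 345°

345°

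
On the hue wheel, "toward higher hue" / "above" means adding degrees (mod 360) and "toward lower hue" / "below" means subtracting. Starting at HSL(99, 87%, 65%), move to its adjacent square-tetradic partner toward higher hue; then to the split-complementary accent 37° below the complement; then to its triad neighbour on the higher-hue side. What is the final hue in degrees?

92°

99 + 90 = 189°   (square ↑)
189 + 143 = 332°   (split-comp 37° ↓)
332 + 120 = 452 → 452 − 360 = 92°   (triadic ↑)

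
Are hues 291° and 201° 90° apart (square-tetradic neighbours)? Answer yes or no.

yes

Angular distance: |291 − 201| = 90 = 90°.
90° apart (square-tetradic neighbours) requires 90°.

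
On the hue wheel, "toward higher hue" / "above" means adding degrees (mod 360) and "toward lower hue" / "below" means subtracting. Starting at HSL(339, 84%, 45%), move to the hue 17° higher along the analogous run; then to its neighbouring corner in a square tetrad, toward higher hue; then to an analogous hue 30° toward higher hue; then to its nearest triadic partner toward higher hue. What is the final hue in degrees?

236°

analog 17° ↑ +17°: 339 + 17 = 356°
square ↑ +90°: 356 + 90 = 446 → 446 − 360 = 86°
analog 30° ↑ +30°: 86 + 30 = 116°
triadic ↑ +120°: 116 + 120 = 236°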